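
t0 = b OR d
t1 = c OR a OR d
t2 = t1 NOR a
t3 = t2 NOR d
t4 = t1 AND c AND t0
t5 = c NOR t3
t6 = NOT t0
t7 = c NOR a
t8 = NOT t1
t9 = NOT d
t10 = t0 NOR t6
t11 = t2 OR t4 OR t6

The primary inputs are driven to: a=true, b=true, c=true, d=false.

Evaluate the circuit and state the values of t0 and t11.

t0 = true, t11 = true

t0 = b OR d = true OR false = true
t1 = c OR a OR d = true OR true OR false = true
t2 = t1 NOR a = true NOR true = false
t4 = t1 AND c AND t0 = true AND true AND true = true
t6 = NOT t0 = NOT true = false
t11 = t2 OR t4 OR t6 = false OR true OR false = true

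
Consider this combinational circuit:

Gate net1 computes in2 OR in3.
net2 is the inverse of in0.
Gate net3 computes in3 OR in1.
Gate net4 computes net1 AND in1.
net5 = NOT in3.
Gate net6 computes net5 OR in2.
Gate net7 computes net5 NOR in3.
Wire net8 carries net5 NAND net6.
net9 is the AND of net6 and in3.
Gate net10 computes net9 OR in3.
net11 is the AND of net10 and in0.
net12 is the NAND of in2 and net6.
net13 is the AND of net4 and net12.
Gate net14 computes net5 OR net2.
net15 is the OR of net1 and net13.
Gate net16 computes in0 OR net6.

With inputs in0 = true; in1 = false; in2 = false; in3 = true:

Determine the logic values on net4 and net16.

net4 = false; net16 = true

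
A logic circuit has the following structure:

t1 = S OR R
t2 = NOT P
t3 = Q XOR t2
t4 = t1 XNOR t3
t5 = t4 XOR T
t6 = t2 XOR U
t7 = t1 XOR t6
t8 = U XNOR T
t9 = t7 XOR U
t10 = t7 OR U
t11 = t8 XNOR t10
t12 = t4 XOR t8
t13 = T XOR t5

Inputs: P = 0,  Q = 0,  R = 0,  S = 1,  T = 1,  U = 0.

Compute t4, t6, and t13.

t1 = S OR R = 1 OR 0 = 1
t2 = NOT P = NOT 0 = 1
t3 = Q XOR t2 = 0 XOR 1 = 1
t4 = t1 XNOR t3 = 1 XNOR 1 = 1
t5 = t4 XOR T = 1 XOR 1 = 0
t6 = t2 XOR U = 1 XOR 0 = 1
t13 = T XOR t5 = 1 XOR 0 = 1

t4 = 1, t6 = 1, t13 = 1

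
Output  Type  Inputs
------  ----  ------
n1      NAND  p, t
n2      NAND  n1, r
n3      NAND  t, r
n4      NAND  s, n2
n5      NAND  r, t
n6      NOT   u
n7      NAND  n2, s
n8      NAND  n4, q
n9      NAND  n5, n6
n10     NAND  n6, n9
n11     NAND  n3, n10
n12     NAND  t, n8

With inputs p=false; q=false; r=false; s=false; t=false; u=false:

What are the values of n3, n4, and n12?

n1 = p NAND t = false NAND false = true
n2 = n1 NAND r = true NAND false = true
n3 = t NAND r = false NAND false = true
n4 = s NAND n2 = false NAND true = true
n8 = n4 NAND q = true NAND false = true
n12 = t NAND n8 = false NAND true = true

n3 = true; n4 = true; n12 = true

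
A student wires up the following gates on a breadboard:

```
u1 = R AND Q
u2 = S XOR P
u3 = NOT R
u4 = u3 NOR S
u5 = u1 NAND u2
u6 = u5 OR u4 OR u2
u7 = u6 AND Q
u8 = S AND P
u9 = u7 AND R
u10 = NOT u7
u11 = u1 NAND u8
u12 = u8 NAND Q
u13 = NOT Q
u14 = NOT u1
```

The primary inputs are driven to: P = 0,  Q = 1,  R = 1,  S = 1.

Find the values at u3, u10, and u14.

u3 = 0; u10 = 0; u14 = 0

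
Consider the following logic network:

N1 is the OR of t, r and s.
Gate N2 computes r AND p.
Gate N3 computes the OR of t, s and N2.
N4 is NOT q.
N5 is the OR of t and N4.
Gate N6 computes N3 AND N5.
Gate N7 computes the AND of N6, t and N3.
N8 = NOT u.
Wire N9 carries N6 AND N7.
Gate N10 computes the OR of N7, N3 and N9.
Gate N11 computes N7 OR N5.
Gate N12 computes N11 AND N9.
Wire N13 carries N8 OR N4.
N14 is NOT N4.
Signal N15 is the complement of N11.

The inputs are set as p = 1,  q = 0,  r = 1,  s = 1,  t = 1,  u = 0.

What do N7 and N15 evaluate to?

N2 = r AND p = 1 AND 1 = 1
N3 = t OR s OR N2 = 1 OR 1 OR 1 = 1
N4 = NOT q = NOT 0 = 1
N5 = t OR N4 = 1 OR 1 = 1
N6 = N3 AND N5 = 1 AND 1 = 1
N7 = N6 AND t AND N3 = 1 AND 1 AND 1 = 1
N11 = N7 OR N5 = 1 OR 1 = 1
N15 = NOT N11 = NOT 1 = 0

N7 = 1  N15 = 0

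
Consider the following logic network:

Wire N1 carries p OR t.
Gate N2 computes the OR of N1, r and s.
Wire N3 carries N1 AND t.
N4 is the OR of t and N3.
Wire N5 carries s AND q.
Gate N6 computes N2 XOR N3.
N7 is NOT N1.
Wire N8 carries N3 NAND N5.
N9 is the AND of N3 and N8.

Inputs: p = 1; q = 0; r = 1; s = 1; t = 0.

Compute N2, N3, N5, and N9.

N2 = 1, N3 = 0, N5 = 0, N9 = 0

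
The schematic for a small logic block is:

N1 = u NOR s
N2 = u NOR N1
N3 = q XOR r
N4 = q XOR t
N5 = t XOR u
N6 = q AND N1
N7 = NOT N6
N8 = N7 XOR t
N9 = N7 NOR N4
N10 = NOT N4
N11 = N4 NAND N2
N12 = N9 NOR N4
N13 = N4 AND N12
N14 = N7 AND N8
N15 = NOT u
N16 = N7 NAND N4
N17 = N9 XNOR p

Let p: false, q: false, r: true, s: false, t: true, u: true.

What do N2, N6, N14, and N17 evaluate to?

N1 = u NOR s = true NOR false = false
N2 = u NOR N1 = true NOR false = false
N4 = q XOR t = false XOR true = true
N6 = q AND N1 = false AND false = false
N7 = NOT N6 = NOT false = true
N8 = N7 XOR t = true XOR true = false
N9 = N7 NOR N4 = true NOR true = false
N14 = N7 AND N8 = true AND false = false
N17 = N9 XNOR p = false XNOR false = true

N2 = false, N6 = false, N14 = false, N17 = true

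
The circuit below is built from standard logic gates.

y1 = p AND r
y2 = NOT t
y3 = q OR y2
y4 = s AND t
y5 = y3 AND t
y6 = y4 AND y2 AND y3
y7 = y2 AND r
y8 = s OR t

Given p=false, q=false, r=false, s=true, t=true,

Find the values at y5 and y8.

y5 = false, y8 = true

y2 = NOT t = NOT true = false
y3 = q OR y2 = false OR false = false
y5 = y3 AND t = false AND true = false
y8 = s OR t = true OR true = true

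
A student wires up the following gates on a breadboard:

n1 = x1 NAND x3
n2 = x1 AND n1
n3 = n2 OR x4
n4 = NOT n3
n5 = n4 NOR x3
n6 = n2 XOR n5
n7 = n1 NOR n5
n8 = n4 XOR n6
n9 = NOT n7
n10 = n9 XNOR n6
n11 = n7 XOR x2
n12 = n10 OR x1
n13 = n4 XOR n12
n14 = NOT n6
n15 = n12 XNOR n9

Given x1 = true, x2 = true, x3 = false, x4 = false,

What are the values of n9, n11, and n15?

n1 = x1 NAND x3 = true NAND false = true
n2 = x1 AND n1 = true AND true = true
n3 = n2 OR x4 = true OR false = true
n4 = NOT n3 = NOT true = false
n5 = n4 NOR x3 = false NOR false = true
n6 = n2 XOR n5 = true XOR true = false
n7 = n1 NOR n5 = true NOR true = false
n9 = NOT n7 = NOT false = true
n10 = n9 XNOR n6 = true XNOR false = false
n11 = n7 XOR x2 = false XOR true = true
n12 = n10 OR x1 = false OR true = true
n15 = n12 XNOR n9 = true XNOR true = true

n9 = true  n11 = true  n15 = true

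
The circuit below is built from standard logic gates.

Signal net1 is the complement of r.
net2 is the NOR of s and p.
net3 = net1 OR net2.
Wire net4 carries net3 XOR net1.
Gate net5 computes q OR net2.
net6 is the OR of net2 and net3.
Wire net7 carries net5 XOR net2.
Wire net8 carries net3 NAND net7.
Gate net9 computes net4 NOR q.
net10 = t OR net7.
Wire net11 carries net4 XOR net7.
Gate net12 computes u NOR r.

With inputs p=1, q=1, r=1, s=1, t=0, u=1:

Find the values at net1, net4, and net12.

net1 = 0, net4 = 0, net12 = 0

net1 = NOT r = NOT 1 = 0
net2 = s NOR p = 1 NOR 1 = 0
net3 = net1 OR net2 = 0 OR 0 = 0
net4 = net3 XOR net1 = 0 XOR 0 = 0
net12 = u NOR r = 1 NOR 1 = 0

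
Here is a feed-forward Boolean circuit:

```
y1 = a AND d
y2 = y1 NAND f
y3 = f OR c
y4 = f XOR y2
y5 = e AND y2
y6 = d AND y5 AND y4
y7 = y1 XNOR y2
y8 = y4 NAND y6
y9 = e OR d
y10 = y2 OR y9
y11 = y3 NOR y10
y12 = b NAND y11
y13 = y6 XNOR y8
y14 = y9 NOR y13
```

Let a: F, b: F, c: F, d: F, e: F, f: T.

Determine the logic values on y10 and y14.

y10 = T; y14 = T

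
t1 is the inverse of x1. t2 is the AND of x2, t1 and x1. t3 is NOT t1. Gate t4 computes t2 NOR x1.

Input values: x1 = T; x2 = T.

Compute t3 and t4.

t3 = T; t4 = F

t1 = NOT x1 = NOT T = F
t2 = x2 AND t1 AND x1 = T AND F AND T = F
t3 = NOT t1 = NOT F = T
t4 = t2 NOR x1 = F NOR T = F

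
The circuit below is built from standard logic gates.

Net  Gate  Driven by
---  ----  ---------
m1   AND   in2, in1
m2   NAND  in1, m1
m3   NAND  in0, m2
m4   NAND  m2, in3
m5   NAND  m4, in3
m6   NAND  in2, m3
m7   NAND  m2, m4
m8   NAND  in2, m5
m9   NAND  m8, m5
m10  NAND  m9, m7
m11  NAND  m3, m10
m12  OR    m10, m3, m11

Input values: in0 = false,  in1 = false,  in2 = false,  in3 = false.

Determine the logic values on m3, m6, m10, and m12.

m1 = in2 AND in1 = false AND false = false
m2 = in1 NAND m1 = false NAND false = true
m3 = in0 NAND m2 = false NAND true = true
m4 = m2 NAND in3 = true NAND false = true
m5 = m4 NAND in3 = true NAND false = true
m6 = in2 NAND m3 = false NAND true = true
m7 = m2 NAND m4 = true NAND true = false
m8 = in2 NAND m5 = false NAND true = true
m9 = m8 NAND m5 = true NAND true = false
m10 = m9 NAND m7 = false NAND false = true
m11 = m3 NAND m10 = true NAND true = false
m12 = m10 OR m3 OR m11 = true OR true OR false = true

m3 = true, m6 = true, m10 = true, m12 = true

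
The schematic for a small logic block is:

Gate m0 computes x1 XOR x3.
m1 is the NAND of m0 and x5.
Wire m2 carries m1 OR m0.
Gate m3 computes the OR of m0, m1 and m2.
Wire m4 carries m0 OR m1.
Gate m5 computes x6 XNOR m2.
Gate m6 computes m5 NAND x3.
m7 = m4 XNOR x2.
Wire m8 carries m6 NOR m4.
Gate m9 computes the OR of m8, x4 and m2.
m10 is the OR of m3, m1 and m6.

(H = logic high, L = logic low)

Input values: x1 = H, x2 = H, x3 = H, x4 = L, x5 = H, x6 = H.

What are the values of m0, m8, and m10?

m0 = L, m8 = L, m10 = H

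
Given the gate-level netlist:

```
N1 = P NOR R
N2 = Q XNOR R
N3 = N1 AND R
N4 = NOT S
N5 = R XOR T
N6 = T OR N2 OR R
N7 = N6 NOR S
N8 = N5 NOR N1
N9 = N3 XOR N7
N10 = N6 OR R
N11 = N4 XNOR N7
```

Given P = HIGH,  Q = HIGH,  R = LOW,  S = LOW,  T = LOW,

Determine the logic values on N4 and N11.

N4 = HIGH; N11 = HIGH

N2 = Q XNOR R = HIGH XNOR LOW = LOW
N4 = NOT S = NOT LOW = HIGH
N6 = T OR N2 OR R = LOW OR LOW OR LOW = LOW
N7 = N6 NOR S = LOW NOR LOW = HIGH
N11 = N4 XNOR N7 = HIGH XNOR HIGH = HIGH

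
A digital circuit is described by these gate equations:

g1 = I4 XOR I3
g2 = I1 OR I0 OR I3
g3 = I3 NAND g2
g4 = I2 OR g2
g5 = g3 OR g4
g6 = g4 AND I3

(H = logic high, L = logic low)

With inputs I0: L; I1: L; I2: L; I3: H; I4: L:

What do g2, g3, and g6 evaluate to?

g2 = I1 OR I0 OR I3 = L OR L OR H = H
g3 = I3 NAND g2 = H NAND H = L
g4 = I2 OR g2 = L OR H = H
g6 = g4 AND I3 = H AND H = H

g2 = H  g3 = L  g6 = H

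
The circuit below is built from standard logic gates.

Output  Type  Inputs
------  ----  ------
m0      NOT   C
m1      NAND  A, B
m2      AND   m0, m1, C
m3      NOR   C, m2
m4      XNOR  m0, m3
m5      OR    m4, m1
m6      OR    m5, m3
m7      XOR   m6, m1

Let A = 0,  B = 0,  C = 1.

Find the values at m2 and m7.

m2 = 0, m7 = 0

m0 = NOT C = NOT 1 = 0
m1 = A NAND B = 0 NAND 0 = 1
m2 = m0 AND m1 AND C = 0 AND 1 AND 1 = 0
m3 = C NOR m2 = 1 NOR 0 = 0
m4 = m0 XNOR m3 = 0 XNOR 0 = 1
m5 = m4 OR m1 = 1 OR 1 = 1
m6 = m5 OR m3 = 1 OR 0 = 1
m7 = m6 XOR m1 = 1 XOR 1 = 0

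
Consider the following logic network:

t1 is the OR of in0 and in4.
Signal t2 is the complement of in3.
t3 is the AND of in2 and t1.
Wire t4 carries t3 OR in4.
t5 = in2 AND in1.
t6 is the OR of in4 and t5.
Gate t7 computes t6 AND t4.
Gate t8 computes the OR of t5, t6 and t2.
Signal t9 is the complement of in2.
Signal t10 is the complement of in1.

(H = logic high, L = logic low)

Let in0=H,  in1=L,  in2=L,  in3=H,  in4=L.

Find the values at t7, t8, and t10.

t7 = L, t8 = L, t10 = H

t1 = in0 OR in4 = H OR L = H
t2 = NOT in3 = NOT H = L
t3 = in2 AND t1 = L AND H = L
t4 = t3 OR in4 = L OR L = L
t5 = in2 AND in1 = L AND L = L
t6 = in4 OR t5 = L OR L = L
t7 = t6 AND t4 = L AND L = L
t8 = t5 OR t6 OR t2 = L OR L OR L = L
t10 = NOT in1 = NOT L = H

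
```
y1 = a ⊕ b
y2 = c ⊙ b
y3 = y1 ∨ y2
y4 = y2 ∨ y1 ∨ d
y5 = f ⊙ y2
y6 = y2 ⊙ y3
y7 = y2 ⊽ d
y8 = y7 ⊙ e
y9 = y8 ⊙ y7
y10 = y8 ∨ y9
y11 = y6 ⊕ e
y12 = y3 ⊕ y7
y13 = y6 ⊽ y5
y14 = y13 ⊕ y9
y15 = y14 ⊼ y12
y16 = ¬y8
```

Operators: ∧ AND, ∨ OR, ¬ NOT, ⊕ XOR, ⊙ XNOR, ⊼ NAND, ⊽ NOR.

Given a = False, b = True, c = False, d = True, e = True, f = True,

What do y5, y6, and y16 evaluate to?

y1 = a XOR b = False XOR True = True
y2 = c XNOR b = False XNOR True = False
y3 = y1 OR y2 = True OR False = True
y5 = f XNOR y2 = True XNOR False = False
y6 = y2 XNOR y3 = False XNOR True = False
y7 = y2 NOR d = False NOR True = False
y8 = y7 XNOR e = False XNOR True = False
y16 = NOT y8 = NOT False = True

y5 = False, y6 = False, y16 = True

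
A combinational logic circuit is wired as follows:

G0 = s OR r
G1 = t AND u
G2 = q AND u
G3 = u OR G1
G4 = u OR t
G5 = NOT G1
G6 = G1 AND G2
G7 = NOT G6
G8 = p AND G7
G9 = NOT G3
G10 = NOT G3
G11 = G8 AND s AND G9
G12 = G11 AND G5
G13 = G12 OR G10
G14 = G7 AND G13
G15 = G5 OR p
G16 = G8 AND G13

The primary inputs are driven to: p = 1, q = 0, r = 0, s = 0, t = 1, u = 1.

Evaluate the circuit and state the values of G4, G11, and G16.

G4 = 1  G11 = 0  G16 = 0

G1 = t AND u = 1 AND 1 = 1
G2 = q AND u = 0 AND 1 = 0
G3 = u OR G1 = 1 OR 1 = 1
G4 = u OR t = 1 OR 1 = 1
G5 = NOT G1 = NOT 1 = 0
G6 = G1 AND G2 = 1 AND 0 = 0
G7 = NOT G6 = NOT 0 = 1
G8 = p AND G7 = 1 AND 1 = 1
G9 = NOT G3 = NOT 1 = 0
G10 = NOT G3 = NOT 1 = 0
G11 = G8 AND s AND G9 = 1 AND 0 AND 0 = 0
G12 = G11 AND G5 = 0 AND 0 = 0
G13 = G12 OR G10 = 0 OR 0 = 0
G16 = G8 AND G13 = 1 AND 0 = 0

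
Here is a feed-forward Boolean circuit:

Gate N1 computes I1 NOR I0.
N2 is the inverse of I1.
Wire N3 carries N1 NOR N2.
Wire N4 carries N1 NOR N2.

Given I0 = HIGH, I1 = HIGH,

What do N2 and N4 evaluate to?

N2 = LOW, N4 = HIGH

N1 = I1 NOR I0 = HIGH NOR HIGH = LOW
N2 = NOT I1 = NOT HIGH = LOW
N4 = N1 NOR N2 = LOW NOR LOW = HIGH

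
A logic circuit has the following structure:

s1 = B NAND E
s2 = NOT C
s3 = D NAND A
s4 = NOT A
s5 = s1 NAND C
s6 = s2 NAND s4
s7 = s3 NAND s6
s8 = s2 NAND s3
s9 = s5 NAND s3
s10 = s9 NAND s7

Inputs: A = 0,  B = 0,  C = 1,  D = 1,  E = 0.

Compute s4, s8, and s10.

s1 = B NAND E = 0 NAND 0 = 1
s2 = NOT C = NOT 1 = 0
s3 = D NAND A = 1 NAND 0 = 1
s4 = NOT A = NOT 0 = 1
s5 = s1 NAND C = 1 NAND 1 = 0
s6 = s2 NAND s4 = 0 NAND 1 = 1
s7 = s3 NAND s6 = 1 NAND 1 = 0
s8 = s2 NAND s3 = 0 NAND 1 = 1
s9 = s5 NAND s3 = 0 NAND 1 = 1
s10 = s9 NAND s7 = 1 NAND 0 = 1

s4 = 1, s8 = 1, s10 = 1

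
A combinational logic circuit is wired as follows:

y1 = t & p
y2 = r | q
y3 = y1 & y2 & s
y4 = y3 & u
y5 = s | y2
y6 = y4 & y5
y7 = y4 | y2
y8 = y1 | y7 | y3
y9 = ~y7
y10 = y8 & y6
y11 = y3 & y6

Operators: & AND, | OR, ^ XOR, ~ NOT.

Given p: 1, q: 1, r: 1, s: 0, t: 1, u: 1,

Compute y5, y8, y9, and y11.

y5 = 1; y8 = 1; y9 = 0; y11 = 0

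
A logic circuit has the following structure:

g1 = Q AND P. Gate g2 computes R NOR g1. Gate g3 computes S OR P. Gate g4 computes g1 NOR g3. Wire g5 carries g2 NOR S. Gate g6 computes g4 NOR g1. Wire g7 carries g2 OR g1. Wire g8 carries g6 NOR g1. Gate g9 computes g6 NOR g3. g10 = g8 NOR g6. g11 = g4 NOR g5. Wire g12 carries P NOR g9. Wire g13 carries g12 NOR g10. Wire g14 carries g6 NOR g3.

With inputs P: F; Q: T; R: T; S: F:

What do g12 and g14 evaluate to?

g1 = Q AND P = T AND F = F
g3 = S OR P = F OR F = F
g4 = g1 NOR g3 = F NOR F = T
g6 = g4 NOR g1 = T NOR F = F
g9 = g6 NOR g3 = F NOR F = T
g12 = P NOR g9 = F NOR T = F
g14 = g6 NOR g3 = F NOR F = T

g12 = F, g14 = T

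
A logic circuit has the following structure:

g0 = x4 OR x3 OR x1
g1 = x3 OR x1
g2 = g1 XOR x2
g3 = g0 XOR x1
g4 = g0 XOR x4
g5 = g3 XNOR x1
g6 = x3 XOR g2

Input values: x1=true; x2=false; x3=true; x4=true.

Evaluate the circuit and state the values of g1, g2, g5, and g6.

g1 = true, g2 = true, g5 = false, g6 = false

g0 = x4 OR x3 OR x1 = true OR true OR true = true
g1 = x3 OR x1 = true OR true = true
g2 = g1 XOR x2 = true XOR false = true
g3 = g0 XOR x1 = true XOR true = false
g5 = g3 XNOR x1 = false XNOR true = false
g6 = x3 XOR g2 = true XOR true = false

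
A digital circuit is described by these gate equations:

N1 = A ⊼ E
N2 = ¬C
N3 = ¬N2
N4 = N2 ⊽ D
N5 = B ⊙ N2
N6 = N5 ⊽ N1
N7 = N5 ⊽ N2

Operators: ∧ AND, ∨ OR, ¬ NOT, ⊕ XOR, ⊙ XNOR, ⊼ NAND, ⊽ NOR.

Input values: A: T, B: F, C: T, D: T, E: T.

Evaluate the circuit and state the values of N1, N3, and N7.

N1 = F, N3 = T, N7 = F

N1 = A NAND E = T NAND T = F
N2 = NOT C = NOT T = F
N3 = NOT N2 = NOT F = T
N5 = B XNOR N2 = F XNOR F = T
N7 = N5 NOR N2 = T NOR F = F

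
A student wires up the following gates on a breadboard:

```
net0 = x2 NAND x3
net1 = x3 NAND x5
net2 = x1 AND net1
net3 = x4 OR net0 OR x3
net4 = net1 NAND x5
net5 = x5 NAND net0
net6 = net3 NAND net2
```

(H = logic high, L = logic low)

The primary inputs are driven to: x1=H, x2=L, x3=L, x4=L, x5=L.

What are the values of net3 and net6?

net3 = H, net6 = L

net0 = x2 NAND x3 = L NAND L = H
net1 = x3 NAND x5 = L NAND L = H
net2 = x1 AND net1 = H AND H = H
net3 = x4 OR net0 OR x3 = L OR H OR L = H
net6 = net3 NAND net2 = H NAND H = L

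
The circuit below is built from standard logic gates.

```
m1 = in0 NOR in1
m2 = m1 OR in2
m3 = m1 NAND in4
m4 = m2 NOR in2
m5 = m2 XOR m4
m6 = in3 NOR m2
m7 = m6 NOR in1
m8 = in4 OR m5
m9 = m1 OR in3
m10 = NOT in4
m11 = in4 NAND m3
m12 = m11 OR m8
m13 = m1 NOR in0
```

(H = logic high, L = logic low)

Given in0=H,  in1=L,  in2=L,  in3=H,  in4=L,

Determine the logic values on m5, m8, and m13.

m1 = in0 NOR in1 = H NOR L = L
m2 = m1 OR in2 = L OR L = L
m4 = m2 NOR in2 = L NOR L = H
m5 = m2 XOR m4 = L XOR H = H
m8 = in4 OR m5 = L OR H = H
m13 = m1 NOR in0 = L NOR H = L

m5 = H  m8 = H  m13 = L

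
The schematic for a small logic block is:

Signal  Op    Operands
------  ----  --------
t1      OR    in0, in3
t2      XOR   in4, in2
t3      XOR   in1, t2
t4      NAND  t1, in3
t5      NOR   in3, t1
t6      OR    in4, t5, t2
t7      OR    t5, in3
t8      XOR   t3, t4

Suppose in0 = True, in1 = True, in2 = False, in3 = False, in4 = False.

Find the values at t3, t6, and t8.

t3 = True, t6 = False, t8 = False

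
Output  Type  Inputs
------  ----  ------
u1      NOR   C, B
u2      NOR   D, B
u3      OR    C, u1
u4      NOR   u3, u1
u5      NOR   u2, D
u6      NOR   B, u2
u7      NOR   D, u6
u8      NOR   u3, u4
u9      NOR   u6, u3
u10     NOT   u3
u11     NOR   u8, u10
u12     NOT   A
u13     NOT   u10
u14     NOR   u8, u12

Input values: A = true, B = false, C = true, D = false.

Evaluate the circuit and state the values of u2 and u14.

u2 = true  u14 = true

u1 = C NOR B = true NOR false = false
u2 = D NOR B = false NOR false = true
u3 = C OR u1 = true OR false = true
u4 = u3 NOR u1 = true NOR false = false
u8 = u3 NOR u4 = true NOR false = false
u12 = NOT A = NOT true = false
u14 = u8 NOR u12 = false NOR false = true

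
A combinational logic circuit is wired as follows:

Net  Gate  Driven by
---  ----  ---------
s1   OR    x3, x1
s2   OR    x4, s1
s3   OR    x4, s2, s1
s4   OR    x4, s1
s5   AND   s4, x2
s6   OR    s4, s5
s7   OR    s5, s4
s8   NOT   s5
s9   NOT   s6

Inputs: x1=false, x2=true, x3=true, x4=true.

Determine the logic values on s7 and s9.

s1 = x3 OR x1 = true OR false = true
s4 = x4 OR s1 = true OR true = true
s5 = s4 AND x2 = true AND true = true
s6 = s4 OR s5 = true OR true = true
s7 = s5 OR s4 = true OR true = true
s9 = NOT s6 = NOT true = false

s7 = true, s9 = false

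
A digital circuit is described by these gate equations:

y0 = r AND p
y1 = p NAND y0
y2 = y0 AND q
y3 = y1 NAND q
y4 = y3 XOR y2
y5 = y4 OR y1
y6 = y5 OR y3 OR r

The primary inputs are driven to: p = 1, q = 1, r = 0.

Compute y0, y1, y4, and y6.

y0 = 0, y1 = 1, y4 = 0, y6 = 1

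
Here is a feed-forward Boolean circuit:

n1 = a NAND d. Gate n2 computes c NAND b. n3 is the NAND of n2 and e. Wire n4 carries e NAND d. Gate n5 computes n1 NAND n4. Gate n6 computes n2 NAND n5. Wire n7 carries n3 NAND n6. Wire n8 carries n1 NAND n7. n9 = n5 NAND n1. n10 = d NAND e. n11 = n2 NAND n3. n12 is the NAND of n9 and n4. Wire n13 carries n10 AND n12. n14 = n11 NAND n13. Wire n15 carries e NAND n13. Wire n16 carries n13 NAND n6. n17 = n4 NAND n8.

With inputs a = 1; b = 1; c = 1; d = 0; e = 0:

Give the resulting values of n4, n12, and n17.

n1 = a NAND d = 1 NAND 0 = 1
n2 = c NAND b = 1 NAND 1 = 0
n3 = n2 NAND e = 0 NAND 0 = 1
n4 = e NAND d = 0 NAND 0 = 1
n5 = n1 NAND n4 = 1 NAND 1 = 0
n6 = n2 NAND n5 = 0 NAND 0 = 1
n7 = n3 NAND n6 = 1 NAND 1 = 0
n8 = n1 NAND n7 = 1 NAND 0 = 1
n9 = n5 NAND n1 = 0 NAND 1 = 1
n12 = n9 NAND n4 = 1 NAND 1 = 0
n17 = n4 NAND n8 = 1 NAND 1 = 0

n4 = 1, n12 = 0, n17 = 0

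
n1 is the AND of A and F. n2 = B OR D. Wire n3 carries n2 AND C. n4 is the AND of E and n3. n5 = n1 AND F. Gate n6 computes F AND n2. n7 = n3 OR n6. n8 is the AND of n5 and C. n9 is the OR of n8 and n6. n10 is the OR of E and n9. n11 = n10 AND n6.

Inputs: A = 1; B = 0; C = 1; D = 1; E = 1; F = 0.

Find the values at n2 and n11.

n2 = 1  n11 = 0

n1 = A AND F = 1 AND 0 = 0
n2 = B OR D = 0 OR 1 = 1
n5 = n1 AND F = 0 AND 0 = 0
n6 = F AND n2 = 0 AND 1 = 0
n8 = n5 AND C = 0 AND 1 = 0
n9 = n8 OR n6 = 0 OR 0 = 0
n10 = E OR n9 = 1 OR 0 = 1
n11 = n10 AND n6 = 1 AND 0 = 0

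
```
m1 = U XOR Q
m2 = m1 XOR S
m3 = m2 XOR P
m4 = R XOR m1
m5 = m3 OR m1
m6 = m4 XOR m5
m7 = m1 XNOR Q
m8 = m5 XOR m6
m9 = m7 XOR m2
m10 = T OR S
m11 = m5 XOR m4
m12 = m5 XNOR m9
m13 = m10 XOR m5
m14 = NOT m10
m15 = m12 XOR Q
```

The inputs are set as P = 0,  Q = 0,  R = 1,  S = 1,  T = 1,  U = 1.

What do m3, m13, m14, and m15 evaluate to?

m1 = U XOR Q = 1 XOR 0 = 1
m2 = m1 XOR S = 1 XOR 1 = 0
m3 = m2 XOR P = 0 XOR 0 = 0
m5 = m3 OR m1 = 0 OR 1 = 1
m7 = m1 XNOR Q = 1 XNOR 0 = 0
m9 = m7 XOR m2 = 0 XOR 0 = 0
m10 = T OR S = 1 OR 1 = 1
m12 = m5 XNOR m9 = 1 XNOR 0 = 0
m13 = m10 XOR m5 = 1 XOR 1 = 0
m14 = NOT m10 = NOT 1 = 0
m15 = m12 XOR Q = 0 XOR 0 = 0

m3 = 0, m13 = 0, m14 = 0, m15 = 0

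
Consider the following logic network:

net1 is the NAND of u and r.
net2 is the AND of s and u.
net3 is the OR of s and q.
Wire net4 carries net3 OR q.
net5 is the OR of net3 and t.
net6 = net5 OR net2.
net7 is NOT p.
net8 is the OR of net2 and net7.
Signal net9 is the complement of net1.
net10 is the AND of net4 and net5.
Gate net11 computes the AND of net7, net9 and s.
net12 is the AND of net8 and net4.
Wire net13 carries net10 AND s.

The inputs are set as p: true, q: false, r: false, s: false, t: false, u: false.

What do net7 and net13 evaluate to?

net7 = false; net13 = false

net3 = s OR q = false OR false = false
net4 = net3 OR q = false OR false = false
net5 = net3 OR t = false OR false = false
net7 = NOT p = NOT true = false
net10 = net4 AND net5 = false AND false = false
net13 = net10 AND s = false AND false = false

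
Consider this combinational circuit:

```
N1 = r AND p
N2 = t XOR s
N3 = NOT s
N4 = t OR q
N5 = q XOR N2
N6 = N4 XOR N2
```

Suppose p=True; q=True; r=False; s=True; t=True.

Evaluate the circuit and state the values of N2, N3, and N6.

N2 = False, N3 = False, N6 = True

N2 = t XOR s = True XOR True = False
N3 = NOT s = NOT True = False
N4 = t OR q = True OR True = True
N6 = N4 XOR N2 = True XOR False = True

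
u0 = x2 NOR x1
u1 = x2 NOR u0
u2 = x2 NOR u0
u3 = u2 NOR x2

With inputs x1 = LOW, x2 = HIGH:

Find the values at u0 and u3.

u0 = LOW; u3 = LOW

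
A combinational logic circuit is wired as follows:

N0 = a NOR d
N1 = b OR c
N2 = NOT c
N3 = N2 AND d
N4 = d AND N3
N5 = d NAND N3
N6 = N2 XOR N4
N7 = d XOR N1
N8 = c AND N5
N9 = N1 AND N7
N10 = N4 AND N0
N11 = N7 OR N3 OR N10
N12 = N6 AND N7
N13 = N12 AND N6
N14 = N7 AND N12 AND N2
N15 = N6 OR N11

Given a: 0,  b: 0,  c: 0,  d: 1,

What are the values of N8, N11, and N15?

N0 = a NOR d = 0 NOR 1 = 0
N1 = b OR c = 0 OR 0 = 0
N2 = NOT c = NOT 0 = 1
N3 = N2 AND d = 1 AND 1 = 1
N4 = d AND N3 = 1 AND 1 = 1
N5 = d NAND N3 = 1 NAND 1 = 0
N6 = N2 XOR N4 = 1 XOR 1 = 0
N7 = d XOR N1 = 1 XOR 0 = 1
N8 = c AND N5 = 0 AND 0 = 0
N10 = N4 AND N0 = 1 AND 0 = 0
N11 = N7 OR N3 OR N10 = 1 OR 1 OR 0 = 1
N15 = N6 OR N11 = 0 OR 1 = 1

N8 = 0, N11 = 1, N15 = 1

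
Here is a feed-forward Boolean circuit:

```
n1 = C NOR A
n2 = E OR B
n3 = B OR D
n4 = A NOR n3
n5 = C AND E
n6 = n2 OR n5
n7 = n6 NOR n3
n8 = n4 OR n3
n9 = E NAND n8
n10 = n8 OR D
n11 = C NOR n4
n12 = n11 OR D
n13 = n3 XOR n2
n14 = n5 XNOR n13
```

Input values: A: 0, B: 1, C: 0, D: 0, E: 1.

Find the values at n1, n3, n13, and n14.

n1 = C NOR A = 0 NOR 0 = 1
n2 = E OR B = 1 OR 1 = 1
n3 = B OR D = 1 OR 0 = 1
n5 = C AND E = 0 AND 1 = 0
n13 = n3 XOR n2 = 1 XOR 1 = 0
n14 = n5 XNOR n13 = 0 XNOR 0 = 1

n1 = 1, n3 = 1, n13 = 0, n14 = 1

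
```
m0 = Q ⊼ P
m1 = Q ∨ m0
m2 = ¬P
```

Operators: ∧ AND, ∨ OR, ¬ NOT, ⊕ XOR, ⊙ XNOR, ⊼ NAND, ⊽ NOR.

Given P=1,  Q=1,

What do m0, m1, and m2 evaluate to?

m0 = Q NAND P = 1 NAND 1 = 0
m1 = Q OR m0 = 1 OR 0 = 1
m2 = NOT P = NOT 1 = 0

m0 = 0; m1 = 1; m2 = 0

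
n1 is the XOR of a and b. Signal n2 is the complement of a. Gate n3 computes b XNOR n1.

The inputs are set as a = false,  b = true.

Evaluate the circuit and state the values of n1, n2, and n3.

n1 = a XOR b = false XOR true = true
n2 = NOT a = NOT false = true
n3 = b XNOR n1 = true XNOR true = true

n1 = true; n2 = true; n3 = true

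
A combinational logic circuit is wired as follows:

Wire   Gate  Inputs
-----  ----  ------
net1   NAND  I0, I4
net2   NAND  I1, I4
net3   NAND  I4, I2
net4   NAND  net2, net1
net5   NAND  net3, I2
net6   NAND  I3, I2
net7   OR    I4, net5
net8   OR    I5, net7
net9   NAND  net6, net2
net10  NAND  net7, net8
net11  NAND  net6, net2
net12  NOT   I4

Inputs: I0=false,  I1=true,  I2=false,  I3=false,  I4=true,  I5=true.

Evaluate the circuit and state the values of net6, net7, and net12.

net6 = true, net7 = true, net12 = false

net3 = I4 NAND I2 = true NAND false = true
net5 = net3 NAND I2 = true NAND false = true
net6 = I3 NAND I2 = false NAND false = true
net7 = I4 OR net5 = true OR true = true
net12 = NOT I4 = NOT true = false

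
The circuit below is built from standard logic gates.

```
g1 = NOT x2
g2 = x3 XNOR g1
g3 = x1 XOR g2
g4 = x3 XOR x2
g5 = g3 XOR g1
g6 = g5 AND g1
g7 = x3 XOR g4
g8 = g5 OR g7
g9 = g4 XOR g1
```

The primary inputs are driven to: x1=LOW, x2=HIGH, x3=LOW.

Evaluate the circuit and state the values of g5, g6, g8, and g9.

g1 = NOT x2 = NOT HIGH = LOW
g2 = x3 XNOR g1 = LOW XNOR LOW = HIGH
g3 = x1 XOR g2 = LOW XOR HIGH = HIGH
g4 = x3 XOR x2 = LOW XOR HIGH = HIGH
g5 = g3 XOR g1 = HIGH XOR LOW = HIGH
g6 = g5 AND g1 = HIGH AND LOW = LOW
g7 = x3 XOR g4 = LOW XOR HIGH = HIGH
g8 = g5 OR g7 = HIGH OR HIGH = HIGH
g9 = g4 XOR g1 = HIGH XOR LOW = HIGH

g5 = HIGH, g6 = LOW, g8 = HIGH, g9 = HIGH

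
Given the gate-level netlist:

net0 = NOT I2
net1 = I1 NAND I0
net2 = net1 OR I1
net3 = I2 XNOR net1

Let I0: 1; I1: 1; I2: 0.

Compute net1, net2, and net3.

net1 = 0, net2 = 1, net3 = 1

net1 = I1 NAND I0 = 1 NAND 1 = 0
net2 = net1 OR I1 = 0 OR 1 = 1
net3 = I2 XNOR net1 = 0 XNOR 0 = 1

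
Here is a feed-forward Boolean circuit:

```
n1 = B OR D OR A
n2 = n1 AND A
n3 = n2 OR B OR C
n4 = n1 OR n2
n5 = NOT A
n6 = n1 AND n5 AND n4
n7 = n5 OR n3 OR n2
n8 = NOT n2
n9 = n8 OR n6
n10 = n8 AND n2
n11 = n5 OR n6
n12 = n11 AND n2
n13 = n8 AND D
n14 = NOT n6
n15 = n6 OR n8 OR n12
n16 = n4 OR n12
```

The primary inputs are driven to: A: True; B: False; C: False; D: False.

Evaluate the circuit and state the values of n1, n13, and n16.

n1 = B OR D OR A = False OR False OR True = True
n2 = n1 AND A = True AND True = True
n4 = n1 OR n2 = True OR True = True
n5 = NOT A = NOT True = False
n6 = n1 AND n5 AND n4 = True AND False AND True = False
n8 = NOT n2 = NOT True = False
n11 = n5 OR n6 = False OR False = False
n12 = n11 AND n2 = False AND True = False
n13 = n8 AND D = False AND False = False
n16 = n4 OR n12 = True OR False = True

n1 = True; n13 = False; n16 = True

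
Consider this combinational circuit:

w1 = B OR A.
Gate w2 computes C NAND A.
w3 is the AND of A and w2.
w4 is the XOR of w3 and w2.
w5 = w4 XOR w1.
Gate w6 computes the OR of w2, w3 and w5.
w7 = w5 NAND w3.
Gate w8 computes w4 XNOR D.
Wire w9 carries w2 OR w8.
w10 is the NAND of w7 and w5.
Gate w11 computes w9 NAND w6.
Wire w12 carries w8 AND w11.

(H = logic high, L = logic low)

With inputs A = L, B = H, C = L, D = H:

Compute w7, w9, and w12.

w1 = B OR A = H OR L = H
w2 = C NAND A = L NAND L = H
w3 = A AND w2 = L AND H = L
w4 = w3 XOR w2 = L XOR H = H
w5 = w4 XOR w1 = H XOR H = L
w6 = w2 OR w3 OR w5 = H OR L OR L = H
w7 = w5 NAND w3 = L NAND L = H
w8 = w4 XNOR D = H XNOR H = H
w9 = w2 OR w8 = H OR H = H
w11 = w9 NAND w6 = H NAND H = L
w12 = w8 AND w11 = H AND L = L

w7 = H  w9 = H  w12 = L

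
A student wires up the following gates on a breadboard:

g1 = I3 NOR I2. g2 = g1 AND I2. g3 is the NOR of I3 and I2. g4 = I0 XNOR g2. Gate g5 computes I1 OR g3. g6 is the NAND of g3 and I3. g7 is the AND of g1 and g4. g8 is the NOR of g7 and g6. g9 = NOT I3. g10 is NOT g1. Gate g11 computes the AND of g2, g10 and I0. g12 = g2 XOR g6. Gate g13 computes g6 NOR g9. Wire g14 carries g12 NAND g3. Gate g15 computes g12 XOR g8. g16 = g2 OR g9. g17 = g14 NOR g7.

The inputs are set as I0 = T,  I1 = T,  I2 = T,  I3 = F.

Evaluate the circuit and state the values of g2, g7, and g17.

g2 = F, g7 = F, g17 = F

g1 = I3 NOR I2 = F NOR T = F
g2 = g1 AND I2 = F AND T = F
g3 = I3 NOR I2 = F NOR T = F
g4 = I0 XNOR g2 = T XNOR F = F
g6 = g3 NAND I3 = F NAND F = T
g7 = g1 AND g4 = F AND F = F
g12 = g2 XOR g6 = F XOR T = T
g14 = g12 NAND g3 = T NAND F = T
g17 = g14 NOR g7 = T NOR F = F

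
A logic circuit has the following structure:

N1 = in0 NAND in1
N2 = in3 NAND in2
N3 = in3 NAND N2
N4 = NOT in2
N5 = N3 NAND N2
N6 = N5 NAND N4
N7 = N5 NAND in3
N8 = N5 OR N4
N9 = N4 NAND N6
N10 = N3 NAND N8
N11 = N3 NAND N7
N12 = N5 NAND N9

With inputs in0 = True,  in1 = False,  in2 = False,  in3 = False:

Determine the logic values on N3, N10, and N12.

N3 = True  N10 = False  N12 = True

N2 = in3 NAND in2 = False NAND False = True
N3 = in3 NAND N2 = False NAND True = True
N4 = NOT in2 = NOT False = True
N5 = N3 NAND N2 = True NAND True = False
N6 = N5 NAND N4 = False NAND True = True
N8 = N5 OR N4 = False OR True = True
N9 = N4 NAND N6 = True NAND True = False
N10 = N3 NAND N8 = True NAND True = False
N12 = N5 NAND N9 = False NAND False = True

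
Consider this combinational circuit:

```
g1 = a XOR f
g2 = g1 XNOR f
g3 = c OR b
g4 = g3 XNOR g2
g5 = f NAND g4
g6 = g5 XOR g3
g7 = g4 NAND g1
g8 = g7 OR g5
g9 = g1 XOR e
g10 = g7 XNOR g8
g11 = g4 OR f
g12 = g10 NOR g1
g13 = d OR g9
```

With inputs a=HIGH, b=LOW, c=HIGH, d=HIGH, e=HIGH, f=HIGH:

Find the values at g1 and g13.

g1 = a XOR f = HIGH XOR HIGH = LOW
g9 = g1 XOR e = LOW XOR HIGH = HIGH
g13 = d OR g9 = HIGH OR HIGH = HIGH

g1 = LOW, g13 = HIGH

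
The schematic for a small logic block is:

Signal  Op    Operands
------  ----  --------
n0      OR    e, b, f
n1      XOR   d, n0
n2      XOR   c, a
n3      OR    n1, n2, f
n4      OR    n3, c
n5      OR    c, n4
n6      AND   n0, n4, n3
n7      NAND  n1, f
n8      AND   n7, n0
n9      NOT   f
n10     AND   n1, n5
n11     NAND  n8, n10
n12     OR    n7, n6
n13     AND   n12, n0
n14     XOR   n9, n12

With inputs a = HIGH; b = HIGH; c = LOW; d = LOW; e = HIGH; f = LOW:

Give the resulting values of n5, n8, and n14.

n0 = e OR b OR f = HIGH OR HIGH OR LOW = HIGH
n1 = d XOR n0 = LOW XOR HIGH = HIGH
n2 = c XOR a = LOW XOR HIGH = HIGH
n3 = n1 OR n2 OR f = HIGH OR HIGH OR LOW = HIGH
n4 = n3 OR c = HIGH OR LOW = HIGH
n5 = c OR n4 = LOW OR HIGH = HIGH
n6 = n0 AND n4 AND n3 = HIGH AND HIGH AND HIGH = HIGH
n7 = n1 NAND f = HIGH NAND LOW = HIGH
n8 = n7 AND n0 = HIGH AND HIGH = HIGH
n9 = NOT f = NOT LOW = HIGH
n12 = n7 OR n6 = HIGH OR HIGH = HIGH
n14 = n9 XOR n12 = HIGH XOR HIGH = LOW

n5 = HIGH, n8 = HIGH, n14 = LOW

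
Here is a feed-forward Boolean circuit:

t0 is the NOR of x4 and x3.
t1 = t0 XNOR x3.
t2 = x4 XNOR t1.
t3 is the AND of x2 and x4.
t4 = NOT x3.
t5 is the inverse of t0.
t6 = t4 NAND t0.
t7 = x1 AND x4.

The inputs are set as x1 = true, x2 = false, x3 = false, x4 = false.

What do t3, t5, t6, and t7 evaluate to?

t3 = false  t5 = false  t6 = false  t7 = false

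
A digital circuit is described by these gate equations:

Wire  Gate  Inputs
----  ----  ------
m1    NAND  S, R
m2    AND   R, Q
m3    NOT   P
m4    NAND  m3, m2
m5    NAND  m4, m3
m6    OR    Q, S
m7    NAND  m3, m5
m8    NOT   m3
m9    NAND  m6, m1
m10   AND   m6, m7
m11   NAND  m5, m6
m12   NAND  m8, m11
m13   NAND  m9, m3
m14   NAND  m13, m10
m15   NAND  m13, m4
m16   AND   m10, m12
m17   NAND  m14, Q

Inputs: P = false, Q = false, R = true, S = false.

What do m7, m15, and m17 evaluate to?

m1 = S NAND R = false NAND true = true
m2 = R AND Q = true AND false = false
m3 = NOT P = NOT false = true
m4 = m3 NAND m2 = true NAND false = true
m5 = m4 NAND m3 = true NAND true = false
m6 = Q OR S = false OR false = false
m7 = m3 NAND m5 = true NAND false = true
m9 = m6 NAND m1 = false NAND true = true
m10 = m6 AND m7 = false AND true = false
m13 = m9 NAND m3 = true NAND true = false
m14 = m13 NAND m10 = false NAND false = true
m15 = m13 NAND m4 = false NAND true = true
m17 = m14 NAND Q = true NAND false = true

m7 = true, m15 = true, m17 = true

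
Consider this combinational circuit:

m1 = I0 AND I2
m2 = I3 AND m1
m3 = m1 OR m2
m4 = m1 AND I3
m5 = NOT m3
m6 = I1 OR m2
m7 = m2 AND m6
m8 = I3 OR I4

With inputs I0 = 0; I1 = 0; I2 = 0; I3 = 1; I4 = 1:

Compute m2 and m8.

m2 = 0, m8 = 1

m1 = I0 AND I2 = 0 AND 0 = 0
m2 = I3 AND m1 = 1 AND 0 = 0
m8 = I3 OR I4 = 1 OR 1 = 1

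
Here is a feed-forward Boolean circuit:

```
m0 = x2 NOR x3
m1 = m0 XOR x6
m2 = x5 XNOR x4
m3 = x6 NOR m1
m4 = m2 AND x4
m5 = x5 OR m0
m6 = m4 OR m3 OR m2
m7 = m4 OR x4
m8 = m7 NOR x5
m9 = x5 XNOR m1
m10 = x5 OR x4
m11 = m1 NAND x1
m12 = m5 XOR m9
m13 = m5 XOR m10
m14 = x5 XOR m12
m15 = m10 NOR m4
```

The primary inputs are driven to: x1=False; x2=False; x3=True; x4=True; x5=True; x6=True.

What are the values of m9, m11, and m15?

m9 = True; m11 = True; m15 = False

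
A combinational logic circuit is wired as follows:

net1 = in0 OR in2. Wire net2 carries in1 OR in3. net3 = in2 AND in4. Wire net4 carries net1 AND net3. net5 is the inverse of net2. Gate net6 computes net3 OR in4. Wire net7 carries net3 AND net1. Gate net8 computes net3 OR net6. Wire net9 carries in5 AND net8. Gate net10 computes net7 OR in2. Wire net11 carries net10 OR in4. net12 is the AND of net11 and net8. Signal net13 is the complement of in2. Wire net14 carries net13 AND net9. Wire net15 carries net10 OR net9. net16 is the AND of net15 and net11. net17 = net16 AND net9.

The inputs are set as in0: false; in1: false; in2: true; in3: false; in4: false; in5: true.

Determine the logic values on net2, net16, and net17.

net1 = in0 OR in2 = false OR true = true
net2 = in1 OR in3 = false OR false = false
net3 = in2 AND in4 = true AND false = false
net6 = net3 OR in4 = false OR false = false
net7 = net3 AND net1 = false AND true = false
net8 = net3 OR net6 = false OR false = false
net9 = in5 AND net8 = true AND false = false
net10 = net7 OR in2 = false OR true = true
net11 = net10 OR in4 = true OR false = true
net15 = net10 OR net9 = true OR false = true
net16 = net15 AND net11 = true AND true = true
net17 = net16 AND net9 = true AND false = false

net2 = false, net16 = true, net17 = false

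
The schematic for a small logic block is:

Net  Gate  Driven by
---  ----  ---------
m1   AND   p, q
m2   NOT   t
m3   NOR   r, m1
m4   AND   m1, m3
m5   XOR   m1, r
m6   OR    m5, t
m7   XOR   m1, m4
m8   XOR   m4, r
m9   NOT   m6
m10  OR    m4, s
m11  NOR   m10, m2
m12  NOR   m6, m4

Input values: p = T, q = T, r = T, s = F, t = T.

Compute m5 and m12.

m5 = F; m12 = F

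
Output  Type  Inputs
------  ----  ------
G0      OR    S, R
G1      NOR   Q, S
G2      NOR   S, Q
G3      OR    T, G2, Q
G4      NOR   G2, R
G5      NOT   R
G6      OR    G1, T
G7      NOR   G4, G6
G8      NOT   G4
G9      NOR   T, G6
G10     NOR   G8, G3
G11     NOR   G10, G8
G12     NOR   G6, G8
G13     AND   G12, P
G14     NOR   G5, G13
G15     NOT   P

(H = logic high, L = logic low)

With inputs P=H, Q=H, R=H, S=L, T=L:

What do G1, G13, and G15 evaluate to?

G1 = L; G13 = L; G15 = L

G1 = Q NOR S = H NOR L = L
G2 = S NOR Q = L NOR H = L
G4 = G2 NOR R = L NOR H = L
G6 = G1 OR T = L OR L = L
G8 = NOT G4 = NOT L = H
G12 = G6 NOR G8 = L NOR H = L
G13 = G12 AND P = L AND H = L
G15 = NOT P = NOT H = L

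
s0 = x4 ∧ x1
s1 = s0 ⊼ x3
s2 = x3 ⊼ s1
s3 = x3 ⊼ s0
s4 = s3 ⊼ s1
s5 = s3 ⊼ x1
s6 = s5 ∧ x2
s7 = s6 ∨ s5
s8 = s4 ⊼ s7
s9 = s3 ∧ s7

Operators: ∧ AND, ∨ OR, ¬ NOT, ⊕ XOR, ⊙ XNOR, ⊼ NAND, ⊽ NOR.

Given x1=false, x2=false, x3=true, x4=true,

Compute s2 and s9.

s0 = x4 AND x1 = true AND false = false
s1 = s0 NAND x3 = false NAND true = true
s2 = x3 NAND s1 = true NAND true = false
s3 = x3 NAND s0 = true NAND false = true
s5 = s3 NAND x1 = true NAND false = true
s6 = s5 AND x2 = true AND false = false
s7 = s6 OR s5 = false OR true = true
s9 = s3 AND s7 = true AND true = true

s2 = false, s9 = true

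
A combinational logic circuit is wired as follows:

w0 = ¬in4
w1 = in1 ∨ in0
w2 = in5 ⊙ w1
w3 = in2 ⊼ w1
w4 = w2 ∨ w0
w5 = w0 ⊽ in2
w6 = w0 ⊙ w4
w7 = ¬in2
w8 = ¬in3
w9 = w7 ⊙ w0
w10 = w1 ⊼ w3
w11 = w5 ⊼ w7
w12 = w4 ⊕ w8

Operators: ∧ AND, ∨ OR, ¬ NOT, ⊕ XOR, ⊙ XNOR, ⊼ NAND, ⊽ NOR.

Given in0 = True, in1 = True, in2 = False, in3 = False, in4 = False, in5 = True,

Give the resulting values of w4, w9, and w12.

w4 = True, w9 = True, w12 = False

w0 = NOT in4 = NOT False = True
w1 = in1 OR in0 = True OR True = True
w2 = in5 XNOR w1 = True XNOR True = True
w4 = w2 OR w0 = True OR True = True
w7 = NOT in2 = NOT False = True
w8 = NOT in3 = NOT False = True
w9 = w7 XNOR w0 = True XNOR True = True
w12 = w4 XOR w8 = True XOR True = False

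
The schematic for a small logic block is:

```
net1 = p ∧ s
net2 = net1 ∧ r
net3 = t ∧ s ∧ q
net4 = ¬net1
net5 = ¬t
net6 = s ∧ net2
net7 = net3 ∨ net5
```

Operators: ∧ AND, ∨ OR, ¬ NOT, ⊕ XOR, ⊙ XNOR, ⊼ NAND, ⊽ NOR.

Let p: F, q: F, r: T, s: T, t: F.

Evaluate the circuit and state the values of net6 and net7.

net6 = F, net7 = T

net1 = p AND s = F AND T = F
net2 = net1 AND r = F AND T = F
net3 = t AND s AND q = F AND T AND F = F
net5 = NOT t = NOT F = T
net6 = s AND net2 = T AND F = F
net7 = net3 OR net5 = F OR T = T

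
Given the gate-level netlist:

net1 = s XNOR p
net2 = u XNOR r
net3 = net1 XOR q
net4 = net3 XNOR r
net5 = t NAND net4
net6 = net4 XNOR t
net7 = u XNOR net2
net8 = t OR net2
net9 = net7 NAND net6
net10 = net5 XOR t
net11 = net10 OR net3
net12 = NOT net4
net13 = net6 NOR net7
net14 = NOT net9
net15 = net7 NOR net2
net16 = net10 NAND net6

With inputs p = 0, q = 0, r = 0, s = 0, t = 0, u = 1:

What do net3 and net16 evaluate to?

net3 = 1  net16 = 0

net1 = s XNOR p = 0 XNOR 0 = 1
net3 = net1 XOR q = 1 XOR 0 = 1
net4 = net3 XNOR r = 1 XNOR 0 = 0
net5 = t NAND net4 = 0 NAND 0 = 1
net6 = net4 XNOR t = 0 XNOR 0 = 1
net10 = net5 XOR t = 1 XOR 0 = 1
net16 = net10 NAND net6 = 1 NAND 1 = 0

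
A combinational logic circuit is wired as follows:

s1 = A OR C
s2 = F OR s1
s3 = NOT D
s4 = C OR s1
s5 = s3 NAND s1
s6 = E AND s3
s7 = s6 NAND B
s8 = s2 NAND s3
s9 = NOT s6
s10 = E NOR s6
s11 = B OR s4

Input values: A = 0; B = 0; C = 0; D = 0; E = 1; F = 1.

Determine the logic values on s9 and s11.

s1 = A OR C = 0 OR 0 = 0
s3 = NOT D = NOT 0 = 1
s4 = C OR s1 = 0 OR 0 = 0
s6 = E AND s3 = 1 AND 1 = 1
s9 = NOT s6 = NOT 1 = 0
s11 = B OR s4 = 0 OR 0 = 0

s9 = 0, s11 = 0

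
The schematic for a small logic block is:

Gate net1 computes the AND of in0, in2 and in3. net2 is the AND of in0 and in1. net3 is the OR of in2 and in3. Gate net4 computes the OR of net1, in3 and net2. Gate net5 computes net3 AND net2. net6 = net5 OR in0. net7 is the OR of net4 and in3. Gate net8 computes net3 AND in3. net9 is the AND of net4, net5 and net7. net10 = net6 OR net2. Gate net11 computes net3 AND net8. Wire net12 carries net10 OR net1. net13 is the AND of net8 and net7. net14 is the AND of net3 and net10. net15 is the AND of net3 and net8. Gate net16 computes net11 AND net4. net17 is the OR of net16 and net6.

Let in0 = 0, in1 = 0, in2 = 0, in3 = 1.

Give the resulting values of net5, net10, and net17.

net5 = 0; net10 = 0; net17 = 1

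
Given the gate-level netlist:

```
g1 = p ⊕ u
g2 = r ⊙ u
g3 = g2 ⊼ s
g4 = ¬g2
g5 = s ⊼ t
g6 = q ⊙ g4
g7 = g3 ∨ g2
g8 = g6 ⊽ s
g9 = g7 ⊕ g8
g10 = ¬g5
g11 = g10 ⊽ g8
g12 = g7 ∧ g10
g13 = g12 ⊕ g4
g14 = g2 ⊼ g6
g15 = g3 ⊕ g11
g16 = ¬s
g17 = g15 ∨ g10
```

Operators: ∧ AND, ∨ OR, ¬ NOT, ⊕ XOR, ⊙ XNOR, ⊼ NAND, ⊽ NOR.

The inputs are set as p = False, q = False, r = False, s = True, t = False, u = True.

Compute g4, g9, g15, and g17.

g4 = True, g9 = True, g15 = False, g17 = False

g2 = r XNOR u = False XNOR True = False
g3 = g2 NAND s = False NAND True = True
g4 = NOT g2 = NOT False = True
g5 = s NAND t = True NAND False = True
g6 = q XNOR g4 = False XNOR True = False
g7 = g3 OR g2 = True OR False = True
g8 = g6 NOR s = False NOR True = False
g9 = g7 XOR g8 = True XOR False = True
g10 = NOT g5 = NOT True = False
g11 = g10 NOR g8 = False NOR False = True
g15 = g3 XOR g11 = True XOR True = False
g17 = g15 OR g10 = False OR False = False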